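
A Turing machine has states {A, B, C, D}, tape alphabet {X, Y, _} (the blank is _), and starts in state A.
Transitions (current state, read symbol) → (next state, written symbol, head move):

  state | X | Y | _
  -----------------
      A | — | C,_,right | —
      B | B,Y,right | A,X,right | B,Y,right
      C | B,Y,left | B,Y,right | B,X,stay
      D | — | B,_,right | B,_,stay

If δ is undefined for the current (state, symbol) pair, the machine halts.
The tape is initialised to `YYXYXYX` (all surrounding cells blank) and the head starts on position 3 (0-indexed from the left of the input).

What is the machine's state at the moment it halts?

state=A head=3 tape=YYX[Y]XYX_   (A,Y)→(C,_,right)
state=C head=4 tape=YYX_[X]YX_   (C,X)→(B,Y,left)
state=B head=3 tape=YYX[_]YYX_   (B,_)→(B,Y,right)
state=B head=4 tape=YYXY[Y]YX_   (B,Y)→(A,X,right)
state=A head=5 tape=YYXYX[Y]X_   (A,Y)→(C,_,right)
state=C head=6 tape=YYXYX_[X]_   (C,X)→(B,Y,left)
state=B head=5 tape=YYXYX[_]Y_   (B,_)→(B,Y,right)
state=B head=6 tape=YYXYXY[Y]_   (B,Y)→(A,X,right)
state=A head=7 tape=YYXYXYX[_]
No transition is defined for (A, _); M halts in state A.

A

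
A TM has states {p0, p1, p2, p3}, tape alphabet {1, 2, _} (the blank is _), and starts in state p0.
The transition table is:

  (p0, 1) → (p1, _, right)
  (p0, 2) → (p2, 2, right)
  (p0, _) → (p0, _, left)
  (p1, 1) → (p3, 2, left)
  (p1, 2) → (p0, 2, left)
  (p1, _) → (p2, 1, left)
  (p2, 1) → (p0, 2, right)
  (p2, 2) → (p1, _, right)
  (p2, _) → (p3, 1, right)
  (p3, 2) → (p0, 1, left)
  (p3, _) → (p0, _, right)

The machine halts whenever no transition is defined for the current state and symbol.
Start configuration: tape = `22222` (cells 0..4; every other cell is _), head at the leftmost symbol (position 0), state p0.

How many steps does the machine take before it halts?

28

state=p0 head=0 tape=[2]2222___   (p0,2)→(p2,2,right)
state=p2 head=1 tape=2[2]222___   (p2,2)→(p1,_,right)
state=p1 head=2 tape=2_[2]22___   (p1,2)→(p0,2,left)
state=p0 head=1 tape=2[_]222___   (p0,_)→(p0,_,left)
state=p0 head=0 tape=[2]_222___   (p0,2)→(p2,2,right)
state=p2 head=1 tape=2[_]222___   (p2,_)→(p3,1,right)
state=p3 head=2 tape=21[2]22___   (p3,2)→(p0,1,left)
state=p0 head=1 tape=2[1]122___   (p0,1)→(p1,_,right)
state=p1 head=2 tape=2_[1]22___   (p1,1)→(p3,2,left)
state=p3 head=1 tape=2[_]222___   (p3,_)→(p0,_,right)
state=p0 head=2 tape=2_[2]22___   (p0,2)→(p2,2,right)
state=p2 head=3 tape=2_2[2]2___   (p2,2)→(p1,_,right)
state=p1 head=4 tape=2_2_[2]___   (p1,2)→(p0,2,left)
state=p0 head=3 tape=2_2[_]2___   (p0,_)→(p0,_,left)
state=p0 head=2 tape=2_[2]_2___   (p0,2)→(p2,2,right)
state=p2 head=3 tape=2_2[_]2___   (p2,_)→(p3,1,right)
state=p3 head=4 tape=2_21[2]___   (p3,2)→(p0,1,left)
state=p0 head=3 tape=2_2[1]1___   (p0,1)→(p1,_,right)
state=p1 head=4 tape=2_2_[1]___   (p1,1)→(p3,2,left)
state=p3 head=3 tape=2_2[_]2___   (p3,_)→(p0,_,right)
state=p0 head=4 tape=2_2_[2]___   (p0,2)→(p2,2,right)
state=p2 head=5 tape=2_2_2[_]__   (p2,_)→(p3,1,right)
state=p3 head=6 tape=2_2_21[_]_   (p3,_)→(p0,_,right)
state=p0 head=7 tape=2_2_21_[_]   (p0,_)→(p0,_,left)
state=p0 head=6 tape=2_2_21[_]_   (p0,_)→(p0,_,left)
state=p0 head=5 tape=2_2_2[1]__   (p0,1)→(p1,_,right)
state=p1 head=6 tape=2_2_2_[_]_   (p1,_)→(p2,1,left)
state=p2 head=5 tape=2_2_2[_]1_   (p2,_)→(p3,1,right)
state=p3 head=6 tape=2_2_21[1]_
M halts after 28 transitions.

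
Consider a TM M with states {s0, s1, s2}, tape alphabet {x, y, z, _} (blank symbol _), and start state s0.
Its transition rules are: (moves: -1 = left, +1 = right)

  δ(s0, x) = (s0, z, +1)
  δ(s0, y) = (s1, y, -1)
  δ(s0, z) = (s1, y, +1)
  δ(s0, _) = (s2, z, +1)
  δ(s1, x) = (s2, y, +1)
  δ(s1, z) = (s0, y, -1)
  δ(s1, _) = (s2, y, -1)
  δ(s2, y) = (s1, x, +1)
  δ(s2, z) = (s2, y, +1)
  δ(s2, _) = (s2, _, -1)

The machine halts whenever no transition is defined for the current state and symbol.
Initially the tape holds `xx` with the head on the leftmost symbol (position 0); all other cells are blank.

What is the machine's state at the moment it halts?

s2

state=s0 head=0 tape=[x]x__   (s0,x)→(s0,z,+1)
state=s0 head=1 tape=z[x]__   (s0,x)→(s0,z,+1)
state=s0 head=2 tape=zz[_]_   (s0,_)→(s2,z,+1)
state=s2 head=3 tape=zzz[_]   (s2,_)→(s2,_,-1)
state=s2 head=2 tape=zz[z]_   (s2,z)→(s2,y,+1)
state=s2 head=3 tape=zzy[_]   (s2,_)→(s2,_,-1)
state=s2 head=2 tape=zz[y]_   (s2,y)→(s1,x,+1)
state=s1 head=3 tape=zzx[_]   (s1,_)→(s2,y,-1)
state=s2 head=2 tape=zz[x]y
No transition is defined for (s2, x); M halts in state s2.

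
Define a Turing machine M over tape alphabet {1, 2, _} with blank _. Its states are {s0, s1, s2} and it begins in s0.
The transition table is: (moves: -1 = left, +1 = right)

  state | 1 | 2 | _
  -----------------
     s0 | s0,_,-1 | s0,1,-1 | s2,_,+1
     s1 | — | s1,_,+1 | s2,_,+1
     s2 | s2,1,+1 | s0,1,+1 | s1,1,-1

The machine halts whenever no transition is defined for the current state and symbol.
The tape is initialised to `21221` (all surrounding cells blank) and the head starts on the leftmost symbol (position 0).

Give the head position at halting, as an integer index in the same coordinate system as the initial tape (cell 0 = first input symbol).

state=s0 head=0 tape=_[2]1221   (s0,2)→(s0,1,-1)
state=s0 head=-1 tape=[_]11221   (s0,_)→(s2,_,+1)
state=s2 head=0 tape=_[1]1221   (s2,1)→(s2,1,+1)
state=s2 head=1 tape=_1[1]221   (s2,1)→(s2,1,+1)
state=s2 head=2 tape=_11[2]21   (s2,2)→(s0,1,+1)
state=s0 head=3 tape=_111[2]1   (s0,2)→(s0,1,-1)
state=s0 head=2 tape=_11[1]11   (s0,1)→(s0,_,-1)
state=s0 head=1 tape=_1[1]_11   (s0,1)→(s0,_,-1)
state=s0 head=0 tape=_[1]__11   (s0,1)→(s0,_,-1)
state=s0 head=-1 tape=[_]___11   (s0,_)→(s2,_,+1)
state=s2 head=0 tape=_[_]__11   (s2,_)→(s1,1,-1)
state=s1 head=-1 tape=[_]1__11   (s1,_)→(s2,_,+1)
state=s2 head=0 tape=_[1]__11   (s2,1)→(s2,1,+1)
state=s2 head=1 tape=_1[_]_11   (s2,_)→(s1,1,-1)
state=s1 head=0 tape=_[1]1_11
At halt the head is at cell 0.

0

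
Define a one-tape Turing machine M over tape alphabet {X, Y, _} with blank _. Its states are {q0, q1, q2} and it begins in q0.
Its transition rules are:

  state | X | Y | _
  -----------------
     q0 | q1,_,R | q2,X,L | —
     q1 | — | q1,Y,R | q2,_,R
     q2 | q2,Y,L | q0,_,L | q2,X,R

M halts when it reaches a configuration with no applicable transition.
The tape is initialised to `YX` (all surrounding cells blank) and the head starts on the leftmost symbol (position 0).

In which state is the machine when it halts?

q0 | __[Y]X   read Y → write X, move L, go to q2
q2 | _[_]XX   read _ → write X, move R, go to q2
q2 | _X[X]X   read X → write Y, move L, go to q2
q2 | _[X]YX   read X → write Y, move L, go to q2
q2 | [_]YYX   read _ → write X, move R, go to q2
q2 | X[Y]YX   read Y → write _, move L, go to q0
q0 | [X]_YX   read X → write _, move R, go to q1
q1 | _[_]YX   read _ → write _, move R, go to q2
q2 | __[Y]X   read Y → write _, move L, go to q0
q0 | _[_]_X
No transition is defined for (q0, _); M halts in state q0.

q0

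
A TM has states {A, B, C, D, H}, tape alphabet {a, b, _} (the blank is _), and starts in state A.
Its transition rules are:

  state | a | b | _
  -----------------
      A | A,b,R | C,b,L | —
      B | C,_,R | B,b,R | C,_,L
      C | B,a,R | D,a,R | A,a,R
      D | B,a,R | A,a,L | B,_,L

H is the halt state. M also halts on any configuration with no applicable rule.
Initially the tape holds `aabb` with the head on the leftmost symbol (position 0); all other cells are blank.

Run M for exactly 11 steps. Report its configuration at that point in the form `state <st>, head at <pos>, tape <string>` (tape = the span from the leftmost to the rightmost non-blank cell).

state A, head at 3, tape bbba

state=A head=0 tape=[a]abb   (A,a)→(A,b,R)
state=A head=1 tape=b[a]bb   (A,a)→(A,b,R)
state=A head=2 tape=bb[b]b   (A,b)→(C,b,L)
state=C head=1 tape=b[b]bb   (C,b)→(D,a,R)
state=D head=2 tape=ba[b]b   (D,b)→(A,a,L)
state=A head=1 tape=b[a]ab   (A,a)→(A,b,R)
state=A head=2 tape=bb[a]b   (A,a)→(A,b,R)
state=A head=3 tape=bbb[b]   (A,b)→(C,b,L)
state=C head=2 tape=bb[b]b   (C,b)→(D,a,R)
state=D head=3 tape=bba[b]   (D,b)→(A,a,L)
state=A head=2 tape=bb[a]a   (A,a)→(A,b,R)
state=A head=3 tape=bbb[a]
After 11 steps: state A, head at 3, tape bbba.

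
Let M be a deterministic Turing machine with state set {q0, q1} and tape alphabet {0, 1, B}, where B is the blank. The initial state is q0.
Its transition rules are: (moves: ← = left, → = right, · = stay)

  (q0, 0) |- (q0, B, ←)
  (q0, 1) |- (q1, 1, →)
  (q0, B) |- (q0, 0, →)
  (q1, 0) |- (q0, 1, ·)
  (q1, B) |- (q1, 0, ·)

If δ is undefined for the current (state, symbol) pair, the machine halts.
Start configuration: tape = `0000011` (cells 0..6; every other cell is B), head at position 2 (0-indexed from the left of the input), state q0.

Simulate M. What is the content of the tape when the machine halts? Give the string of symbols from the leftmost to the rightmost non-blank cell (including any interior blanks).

q0 | BBB00[0]0011   read 0 → write B, move ←, go to q0
q0 | BBB0[0]B0011   read 0 → write B, move ←, go to q0
q0 | BBB[0]BB0011   read 0 → write B, move ←, go to q0
q0 | BB[B]BBB0011   read B → write 0, move →, go to q0
q0 | BB0[B]BB0011   read B → write 0, move →, go to q0
q0 | BB00[B]B0011   read B → write 0, move →, go to q0
q0 | BB000[B]0011   read B → write 0, move →, go to q0
q0 | BB0000[0]011   read 0 → write B, move ←, go to q0
q0 | BB000[0]B011   read 0 → write B, move ←, go to q0
q0 | BB00[0]BB011   read 0 → write B, move ←, go to q0
q0 | BB0[0]BBB011   read 0 → write B, move ←, go to q0
q0 | BB[0]BBBB011   read 0 → write B, move ←, go to q0
q0 | B[B]BBBBB011   read B → write 0, move →, go to q0
q0 | B0[B]BBBB011   read B → write 0, move →, go to q0
q0 | B00[B]BBB011   read B → write 0, move →, go to q0
q0 | B000[B]BB011   read B → write 0, move →, go to q0
q0 | B0000[B]B011   read B → write 0, move →, go to q0
q0 | B00000[B]011   read B → write 0, move →, go to q0
q0 | B000000[0]11   read 0 → write B, move ←, go to q0
q0 | B00000[0]B11   read 0 → write B, move ←, go to q0
q0 | B0000[0]BB11   read 0 → write B, move ←, go to q0
q0 | B000[0]BBB11   read 0 → write B, move ←, go to q0
q0 | B00[0]BBBB11   read 0 → write B, move ←, go to q0
q0 | B0[0]BBBBB11   read 0 → write B, move ←, go to q0
q0 | B[0]BBBBBB11   read 0 → write B, move ←, go to q0
q0 | [B]BBBBBBB11   read B → write 0, move →, go to q0
q0 | 0[B]BBBBBB11   read B → write 0, move →, go to q0
q0 | 00[B]BBBBB11   read B → write 0, move →, go to q0
q0 | 000[B]BBBB11   read B → write 0, move →, go to q0
q0 | 0000[B]BBB11   read B → write 0, move →, go to q0
q0 | 00000[B]BB11   read B → write 0, move →, go to q0
q0 | 000000[B]B11   read B → write 0, move →, go to q0
q0 | 0000000[B]11   read B → write 0, move →, go to q0
q0 | 00000000[1]1   read 1 → write 1, move →, go to q1
q1 | 000000001[1]
The non-blank tape span at halt is 0000000011.

0000000011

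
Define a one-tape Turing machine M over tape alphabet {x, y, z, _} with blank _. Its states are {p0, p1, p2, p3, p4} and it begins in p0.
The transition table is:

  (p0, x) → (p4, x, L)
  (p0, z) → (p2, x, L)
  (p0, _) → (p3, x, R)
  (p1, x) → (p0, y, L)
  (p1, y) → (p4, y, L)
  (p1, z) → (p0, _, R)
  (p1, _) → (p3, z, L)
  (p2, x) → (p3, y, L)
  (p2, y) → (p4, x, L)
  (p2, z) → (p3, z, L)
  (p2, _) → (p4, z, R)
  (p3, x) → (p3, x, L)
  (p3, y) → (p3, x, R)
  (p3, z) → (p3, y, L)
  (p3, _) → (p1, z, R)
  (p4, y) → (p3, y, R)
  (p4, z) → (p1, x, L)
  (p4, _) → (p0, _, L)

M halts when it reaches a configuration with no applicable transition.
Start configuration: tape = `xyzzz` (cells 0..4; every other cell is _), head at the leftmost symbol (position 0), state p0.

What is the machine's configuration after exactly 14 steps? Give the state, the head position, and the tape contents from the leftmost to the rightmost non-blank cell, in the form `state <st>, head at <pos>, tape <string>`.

state=p0 head=0 tape=_____[x]yzzz   (p0,x)→(p4,x,L)
state=p4 head=-1 tape=____[_]xyzzz   (p4,_)→(p0,_,L)
state=p0 head=-2 tape=___[_]_xyzzz   (p0,_)→(p3,x,R)
state=p3 head=-1 tape=___x[_]xyzzz   (p3,_)→(p1,z,R)
state=p1 head=0 tape=___xz[x]yzzz   (p1,x)→(p0,y,L)
state=p0 head=-1 tape=___x[z]yyzzz   (p0,z)→(p2,x,L)
state=p2 head=-2 tape=___[x]xyyzzz   (p2,x)→(p3,y,L)
state=p3 head=-3 tape=__[_]yxyyzzz   (p3,_)→(p1,z,R)
state=p1 head=-2 tape=__z[y]xyyzzz   (p1,y)→(p4,y,L)
state=p4 head=-3 tape=__[z]yxyyzzz   (p4,z)→(p1,x,L)
state=p1 head=-4 tape=_[_]xyxyyzzz   (p1,_)→(p3,z,L)
state=p3 head=-5 tape=[_]zxyxyyzzz   (p3,_)→(p1,z,R)
state=p1 head=-4 tape=z[z]xyxyyzzz   (p1,z)→(p0,_,R)
state=p0 head=-3 tape=z_[x]yxyyzzz   (p0,x)→(p4,x,L)
state=p4 head=-4 tape=z[_]xyxyyzzz
After 14 steps: state p4, head at -4, tape z_xyxyyzzz.

state p4, head at -4, tape z_xyxyyzzz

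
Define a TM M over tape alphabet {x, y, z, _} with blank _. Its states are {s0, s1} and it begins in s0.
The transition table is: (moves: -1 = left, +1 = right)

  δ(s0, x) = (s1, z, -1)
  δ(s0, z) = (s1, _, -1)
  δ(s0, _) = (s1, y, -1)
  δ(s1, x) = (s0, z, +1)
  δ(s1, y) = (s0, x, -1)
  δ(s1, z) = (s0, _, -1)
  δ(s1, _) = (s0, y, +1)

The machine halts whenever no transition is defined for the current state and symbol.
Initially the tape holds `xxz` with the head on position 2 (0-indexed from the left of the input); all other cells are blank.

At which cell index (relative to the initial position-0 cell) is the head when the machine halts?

-2

s0 | ___xx[z]   read z → write _, move -1, go to s1
s1 | ___x[x]_   read x → write z, move +1, go to s0
s0 | ___xz[_]   read _ → write y, move -1, go to s1
s1 | ___x[z]y   read z → write _, move -1, go to s0
s0 | ___[x]_y   read x → write z, move -1, go to s1
s1 | __[_]z_y   read _ → write y, move +1, go to s0
s0 | __y[z]_y   read z → write _, move -1, go to s1
s1 | __[y]__y   read y → write x, move -1, go to s0
s0 | _[_]x__y   read _ → write y, move -1, go to s1
s1 | [_]yx__y   read _ → write y, move +1, go to s0
s0 | y[y]x__y
At halt the head is at cell -2.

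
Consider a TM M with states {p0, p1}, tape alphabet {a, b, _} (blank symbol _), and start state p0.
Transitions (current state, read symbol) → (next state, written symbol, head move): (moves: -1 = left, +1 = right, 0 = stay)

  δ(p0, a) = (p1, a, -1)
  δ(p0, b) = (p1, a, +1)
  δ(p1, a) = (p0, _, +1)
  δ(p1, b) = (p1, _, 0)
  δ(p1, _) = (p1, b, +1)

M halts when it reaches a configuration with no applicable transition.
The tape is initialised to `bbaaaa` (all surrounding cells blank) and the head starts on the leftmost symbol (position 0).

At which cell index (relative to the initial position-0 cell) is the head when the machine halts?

p0 | [b]baaaa_   read b → write a, move +1, go to p1
p1 | a[b]aaaa_   read b → write _, move 0, go to p1
p1 | a[_]aaaa_   read _ → write b, move +1, go to p1
p1 | ab[a]aaa_   read a → write _, move +1, go to p0
p0 | ab_[a]aa_   read a → write a, move -1, go to p1
p1 | ab[_]aaa_   read _ → write b, move +1, go to p1
p1 | abb[a]aa_   read a → write _, move +1, go to p0
p0 | abb_[a]a_   read a → write a, move -1, go to p1
p1 | abb[_]aa_   read _ → write b, move +1, go to p1
p1 | abbb[a]a_   read a → write _, move +1, go to p0
p0 | abbb_[a]_   read a → write a, move -1, go to p1
p1 | abbb[_]a_   read _ → write b, move +1, go to p1
p1 | abbbb[a]_   read a → write _, move +1, go to p0
p0 | abbbb_[_]
At halt the head is at cell 6.

6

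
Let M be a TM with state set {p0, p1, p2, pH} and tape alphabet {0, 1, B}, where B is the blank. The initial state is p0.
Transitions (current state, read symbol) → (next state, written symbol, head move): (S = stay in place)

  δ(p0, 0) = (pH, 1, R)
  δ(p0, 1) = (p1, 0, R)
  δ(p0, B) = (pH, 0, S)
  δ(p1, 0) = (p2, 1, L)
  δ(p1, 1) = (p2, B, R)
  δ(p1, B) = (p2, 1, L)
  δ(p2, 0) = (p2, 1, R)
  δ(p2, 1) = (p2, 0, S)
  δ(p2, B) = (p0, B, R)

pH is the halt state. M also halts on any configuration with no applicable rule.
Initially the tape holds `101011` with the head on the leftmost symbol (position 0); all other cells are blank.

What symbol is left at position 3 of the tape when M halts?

p0 | [1]01011BB   read 1 → write 0, move R, go to p1
p1 | 0[0]1011BB   read 0 → write 1, move L, go to p2
p2 | [0]11011BB   read 0 → write 1, move R, go to p2
p2 | 1[1]1011BB   read 1 → write 0, move S, go to p2
p2 | 1[0]1011BB   read 0 → write 1, move R, go to p2
p2 | 11[1]011BB   read 1 → write 0, move S, go to p2
p2 | 11[0]011BB   read 0 → write 1, move R, go to p2
p2 | 111[0]11BB   read 0 → write 1, move R, go to p2
p2 | 1111[1]1BB   read 1 → write 0, move S, go to p2
p2 | 1111[0]1BB   read 0 → write 1, move R, go to p2
p2 | 11111[1]BB   read 1 → write 0, move S, go to p2
p2 | 11111[0]BB   read 0 → write 1, move R, go to p2
p2 | 111111[B]B   read B → write B, move R, go to p0
p0 | 111111B[B]   read B → write 0, move S, go to pH
pH | 111111B[0]
Cell 3 holds 1 when M halts.

1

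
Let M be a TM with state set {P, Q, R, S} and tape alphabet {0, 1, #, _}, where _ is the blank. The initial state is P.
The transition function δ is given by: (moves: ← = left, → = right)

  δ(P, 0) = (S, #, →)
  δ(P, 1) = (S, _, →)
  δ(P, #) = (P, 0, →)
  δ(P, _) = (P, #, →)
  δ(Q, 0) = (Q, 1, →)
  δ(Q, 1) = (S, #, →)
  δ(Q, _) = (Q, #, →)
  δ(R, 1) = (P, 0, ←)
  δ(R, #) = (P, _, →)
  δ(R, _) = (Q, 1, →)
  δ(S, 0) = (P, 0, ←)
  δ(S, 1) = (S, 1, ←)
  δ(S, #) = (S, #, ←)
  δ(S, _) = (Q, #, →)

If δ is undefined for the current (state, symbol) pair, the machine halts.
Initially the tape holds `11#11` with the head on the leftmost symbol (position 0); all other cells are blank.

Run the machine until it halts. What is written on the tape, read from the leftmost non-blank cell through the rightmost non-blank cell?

P | _[1]1#11   read 1 → write _, move →, go to S
S | __[1]#11   read 1 → write 1, move ←, go to S
S | _[_]1#11   read _ → write #, move →, go to Q
Q | _#[1]#11   read 1 → write #, move →, go to S
S | _##[#]11   read # → write #, move ←, go to S
S | _#[#]#11   read # → write #, move ←, go to S
S | _[#]##11   read # → write #, move ←, go to S
S | [_]###11   read _ → write #, move →, go to Q
Q | #[#]##11
The non-blank tape span at halt is ####11.

####11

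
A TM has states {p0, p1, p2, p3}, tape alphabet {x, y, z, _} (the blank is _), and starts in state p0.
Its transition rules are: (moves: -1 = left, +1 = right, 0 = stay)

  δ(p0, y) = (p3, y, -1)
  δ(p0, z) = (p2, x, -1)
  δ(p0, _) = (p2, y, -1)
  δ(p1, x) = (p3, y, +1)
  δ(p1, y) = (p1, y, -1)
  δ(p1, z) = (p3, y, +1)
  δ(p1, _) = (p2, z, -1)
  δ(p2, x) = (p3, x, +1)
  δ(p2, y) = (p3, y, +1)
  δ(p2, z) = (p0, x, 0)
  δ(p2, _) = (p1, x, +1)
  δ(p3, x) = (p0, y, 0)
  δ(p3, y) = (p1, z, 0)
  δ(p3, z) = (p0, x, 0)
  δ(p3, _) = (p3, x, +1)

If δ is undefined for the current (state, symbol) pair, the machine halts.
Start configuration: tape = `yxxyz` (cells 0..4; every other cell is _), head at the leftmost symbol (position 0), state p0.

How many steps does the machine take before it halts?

state=p0 head=0 tape=_[y]xxyz   (p0,y)→(p3,y,-1)
state=p3 head=-1 tape=[_]yxxyz   (p3,_)→(p3,x,+1)
state=p3 head=0 tape=x[y]xxyz   (p3,y)→(p1,z,0)
state=p1 head=0 tape=x[z]xxyz   (p1,z)→(p3,y,+1)
state=p3 head=1 tape=xy[x]xyz   (p3,x)→(p0,y,0)
state=p0 head=1 tape=xy[y]xyz   (p0,y)→(p3,y,-1)
state=p3 head=0 tape=x[y]yxyz   (p3,y)→(p1,z,0)
state=p1 head=0 tape=x[z]yxyz   (p1,z)→(p3,y,+1)
state=p3 head=1 tape=xy[y]xyz   (p3,y)→(p1,z,0)
state=p1 head=1 tape=xy[z]xyz   (p1,z)→(p3,y,+1)
state=p3 head=2 tape=xyy[x]yz   (p3,x)→(p0,y,0)
state=p0 head=2 tape=xyy[y]yz   (p0,y)→(p3,y,-1)
state=p3 head=1 tape=xy[y]yyz   (p3,y)→(p1,z,0)
state=p1 head=1 tape=xy[z]yyz   (p1,z)→(p3,y,+1)
state=p3 head=2 tape=xyy[y]yz   (p3,y)→(p1,z,0)
state=p1 head=2 tape=xyy[z]yz   (p1,z)→(p3,y,+1)
state=p3 head=3 tape=xyyy[y]z   (p3,y)→(p1,z,0)
state=p1 head=3 tape=xyyy[z]z   (p1,z)→(p3,y,+1)
state=p3 head=4 tape=xyyyy[z]   (p3,z)→(p0,x,0)
state=p0 head=4 tape=xyyyy[x]
M halts after 19 transitions.

19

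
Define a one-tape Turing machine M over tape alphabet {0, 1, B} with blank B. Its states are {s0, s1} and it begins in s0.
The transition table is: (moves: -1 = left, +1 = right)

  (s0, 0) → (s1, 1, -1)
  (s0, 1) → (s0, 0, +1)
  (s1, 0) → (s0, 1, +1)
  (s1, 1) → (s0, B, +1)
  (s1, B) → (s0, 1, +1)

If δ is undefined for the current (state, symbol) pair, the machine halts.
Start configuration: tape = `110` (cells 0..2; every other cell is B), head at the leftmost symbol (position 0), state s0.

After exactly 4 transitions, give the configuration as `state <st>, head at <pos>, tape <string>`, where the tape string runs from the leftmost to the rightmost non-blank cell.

state s0, head at 2, tape 011

state=s0 head=0 tape=[1]10   (s0,1)→(s0,0,+1)
state=s0 head=1 tape=0[1]0   (s0,1)→(s0,0,+1)
state=s0 head=2 tape=00[0]   (s0,0)→(s1,1,-1)
state=s1 head=1 tape=0[0]1   (s1,0)→(s0,1,+1)
state=s0 head=2 tape=01[1]
After 4 steps: state s0, head at 2, tape 011.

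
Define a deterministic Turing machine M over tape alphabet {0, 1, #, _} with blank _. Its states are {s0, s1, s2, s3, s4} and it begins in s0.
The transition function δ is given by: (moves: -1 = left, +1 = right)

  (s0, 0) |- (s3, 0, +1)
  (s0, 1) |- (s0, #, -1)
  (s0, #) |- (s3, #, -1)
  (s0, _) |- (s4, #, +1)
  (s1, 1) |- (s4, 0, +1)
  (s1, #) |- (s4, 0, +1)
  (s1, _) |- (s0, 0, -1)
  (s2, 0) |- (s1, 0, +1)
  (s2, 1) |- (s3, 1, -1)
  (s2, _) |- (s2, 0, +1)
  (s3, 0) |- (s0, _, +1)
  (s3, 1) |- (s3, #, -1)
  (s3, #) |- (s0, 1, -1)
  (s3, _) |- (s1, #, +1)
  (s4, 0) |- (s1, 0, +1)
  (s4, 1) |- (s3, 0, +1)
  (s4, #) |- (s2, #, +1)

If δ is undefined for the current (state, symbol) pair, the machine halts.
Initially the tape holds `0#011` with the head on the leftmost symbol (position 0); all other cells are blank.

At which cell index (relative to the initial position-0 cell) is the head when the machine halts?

s0 | [0]#011_____   read 0 → write 0, move +1, go to s3
s3 | 0[#]011_____   read # → write 1, move -1, go to s0
s0 | [0]1011_____   read 0 → write 0, move +1, go to s3
s3 | 0[1]011_____   read 1 → write #, move -1, go to s3
s3 | [0]#011_____   read 0 → write _, move +1, go to s0
s0 | _[#]011_____   read # → write #, move -1, go to s3
s3 | [_]#011_____   read _ → write #, move +1, go to s1
s1 | #[#]011_____   read # → write 0, move +1, go to s4
s4 | #0[0]11_____   read 0 → write 0, move +1, go to s1
s1 | #00[1]1_____   read 1 → write 0, move +1, go to s4
s4 | #000[1]_____   read 1 → write 0, move +1, go to s3
s3 | #0000[_]____   read _ → write #, move +1, go to s1
s1 | #0000#[_]___   read _ → write 0, move -1, go to s0
s0 | #0000[#]0___   read # → write #, move -1, go to s3
s3 | #000[0]#0___   read 0 → write _, move +1, go to s0
s0 | #000_[#]0___   read # → write #, move -1, go to s3
s3 | #000[_]#0___   read _ → write #, move +1, go to s1
s1 | #000#[#]0___   read # → write 0, move +1, go to s4
s4 | #000#0[0]___   read 0 → write 0, move +1, go to s1
s1 | #000#00[_]__   read _ → write 0, move -1, go to s0
s0 | #000#0[0]0__   read 0 → write 0, move +1, go to s3
s3 | #000#00[0]__   read 0 → write _, move +1, go to s0
s0 | #000#00_[_]_   read _ → write #, move +1, go to s4
s4 | #000#00_#[_]
At halt the head is at cell 9.

9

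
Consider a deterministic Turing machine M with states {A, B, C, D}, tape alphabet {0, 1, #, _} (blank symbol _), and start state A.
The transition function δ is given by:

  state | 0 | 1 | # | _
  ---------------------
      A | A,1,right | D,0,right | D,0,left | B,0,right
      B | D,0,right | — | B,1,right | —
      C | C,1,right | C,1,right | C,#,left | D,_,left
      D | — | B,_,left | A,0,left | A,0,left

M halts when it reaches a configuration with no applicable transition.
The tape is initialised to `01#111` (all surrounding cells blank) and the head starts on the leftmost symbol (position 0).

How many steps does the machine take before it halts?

16

A | [0]1#111___   read 0 → write 1, move right, go to A
A | 1[1]#111___   read 1 → write 0, move right, go to D
D | 10[#]111___   read # → write 0, move left, go to A
A | 1[0]0111___   read 0 → write 1, move right, go to A
A | 11[0]111___   read 0 → write 1, move right, go to A
A | 111[1]11___   read 1 → write 0, move right, go to D
D | 1110[1]1___   read 1 → write _, move left, go to B
B | 111[0]_1___   read 0 → write 0, move right, go to D
D | 1110[_]1___   read _ → write 0, move left, go to A
A | 111[0]01___   read 0 → write 1, move right, go to A
A | 1111[0]1___   read 0 → write 1, move right, go to A
A | 11111[1]___   read 1 → write 0, move right, go to D
D | 111110[_]__   read _ → write 0, move left, go to A
A | 11111[0]0__   read 0 → write 1, move right, go to A
A | 111111[0]__   read 0 → write 1, move right, go to A
A | 1111111[_]_   read _ → write 0, move right, go to B
B | 11111110[_]
M halts after 16 transitions.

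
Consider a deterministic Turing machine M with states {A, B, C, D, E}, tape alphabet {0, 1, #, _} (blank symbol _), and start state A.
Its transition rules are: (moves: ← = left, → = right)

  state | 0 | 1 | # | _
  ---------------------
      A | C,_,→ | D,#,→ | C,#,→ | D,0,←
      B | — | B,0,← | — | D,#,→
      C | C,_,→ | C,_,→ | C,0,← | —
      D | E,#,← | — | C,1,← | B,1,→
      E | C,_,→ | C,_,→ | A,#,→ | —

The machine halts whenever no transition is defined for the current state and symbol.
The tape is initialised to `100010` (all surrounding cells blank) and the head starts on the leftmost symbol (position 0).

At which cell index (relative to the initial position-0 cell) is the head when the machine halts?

state=A head=0 tape=[1]00010_   (A,1)→(D,#,→)
state=D head=1 tape=#[0]0010_   (D,0)→(E,#,←)
state=E head=0 tape=[#]#0010_   (E,#)→(A,#,→)
state=A head=1 tape=#[#]0010_   (A,#)→(C,#,→)
state=C head=2 tape=##[0]010_   (C,0)→(C,_,→)
state=C head=3 tape=##_[0]10_   (C,0)→(C,_,→)
state=C head=4 tape=##__[1]0_   (C,1)→(C,_,→)
state=C head=5 tape=##___[0]_   (C,0)→(C,_,→)
state=C head=6 tape=##____[_]
At halt the head is at cell 6.

6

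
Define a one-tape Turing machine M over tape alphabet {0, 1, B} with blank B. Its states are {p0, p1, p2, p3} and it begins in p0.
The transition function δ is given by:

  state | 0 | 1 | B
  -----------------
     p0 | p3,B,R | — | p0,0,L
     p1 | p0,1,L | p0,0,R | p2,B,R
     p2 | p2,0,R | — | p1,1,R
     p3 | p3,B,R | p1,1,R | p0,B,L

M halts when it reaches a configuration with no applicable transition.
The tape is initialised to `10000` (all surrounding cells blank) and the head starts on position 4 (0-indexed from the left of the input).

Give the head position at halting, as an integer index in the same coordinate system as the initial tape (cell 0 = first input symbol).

0

state=p0 head=4 tape=1000[0]B   (p0,0)→(p3,B,R)
state=p3 head=5 tape=1000B[B]   (p3,B)→(p0,B,L)
state=p0 head=4 tape=1000[B]B   (p0,B)→(p0,0,L)
state=p0 head=3 tape=100[0]0B   (p0,0)→(p3,B,R)
state=p3 head=4 tape=100B[0]B   (p3,0)→(p3,B,R)
state=p3 head=5 tape=100BB[B]   (p3,B)→(p0,B,L)
state=p0 head=4 tape=100B[B]B   (p0,B)→(p0,0,L)
state=p0 head=3 tape=100[B]0B   (p0,B)→(p0,0,L)
state=p0 head=2 tape=10[0]00B   (p0,0)→(p3,B,R)
state=p3 head=3 tape=10B[0]0B   (p3,0)→(p3,B,R)
state=p3 head=4 tape=10BB[0]B   (p3,0)→(p3,B,R)
state=p3 head=5 tape=10BBB[B]   (p3,B)→(p0,B,L)
state=p0 head=4 tape=10BB[B]B   (p0,B)→(p0,0,L)
state=p0 head=3 tape=10B[B]0B   (p0,B)→(p0,0,L)
state=p0 head=2 tape=10[B]00B   (p0,B)→(p0,0,L)
state=p0 head=1 tape=1[0]000B   (p0,0)→(p3,B,R)
state=p3 head=2 tape=1B[0]00B   (p3,0)→(p3,B,R)
state=p3 head=3 tape=1BB[0]0B   (p3,0)→(p3,B,R)
state=p3 head=4 tape=1BBB[0]B   (p3,0)→(p3,B,R)
state=p3 head=5 tape=1BBBB[B]   (p3,B)→(p0,B,L)
state=p0 head=4 tape=1BBB[B]B   (p0,B)→(p0,0,L)
state=p0 head=3 tape=1BB[B]0B   (p0,B)→(p0,0,L)
state=p0 head=2 tape=1B[B]00B   (p0,B)→(p0,0,L)
state=p0 head=1 tape=1[B]000B   (p0,B)→(p0,0,L)
state=p0 head=0 tape=[1]0000B
At halt the head is at cell 0.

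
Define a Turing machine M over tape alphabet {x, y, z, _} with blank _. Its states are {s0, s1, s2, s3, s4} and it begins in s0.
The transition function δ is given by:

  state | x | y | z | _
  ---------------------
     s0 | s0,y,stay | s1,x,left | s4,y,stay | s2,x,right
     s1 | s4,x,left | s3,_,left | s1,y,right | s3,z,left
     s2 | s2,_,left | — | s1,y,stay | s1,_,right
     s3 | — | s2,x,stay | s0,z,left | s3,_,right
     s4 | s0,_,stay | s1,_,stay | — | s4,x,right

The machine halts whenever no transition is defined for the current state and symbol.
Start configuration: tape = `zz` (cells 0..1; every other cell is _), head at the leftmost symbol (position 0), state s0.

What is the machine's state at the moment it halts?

s0 | _[z]z   read z → write y, move stay, go to s4
s4 | _[y]z   read y → write _, move stay, go to s1
s1 | _[_]z   read _ → write z, move left, go to s3
s3 | [_]zz   read _ → write _, move right, go to s3
s3 | _[z]z   read z → write z, move left, go to s0
s0 | [_]zz   read _ → write x, move right, go to s2
s2 | x[z]z   read z → write y, move stay, go to s1
s1 | x[y]z   read y → write _, move left, go to s3
s3 | [x]_z
No transition is defined for (s3, x); M halts in state s3.

s3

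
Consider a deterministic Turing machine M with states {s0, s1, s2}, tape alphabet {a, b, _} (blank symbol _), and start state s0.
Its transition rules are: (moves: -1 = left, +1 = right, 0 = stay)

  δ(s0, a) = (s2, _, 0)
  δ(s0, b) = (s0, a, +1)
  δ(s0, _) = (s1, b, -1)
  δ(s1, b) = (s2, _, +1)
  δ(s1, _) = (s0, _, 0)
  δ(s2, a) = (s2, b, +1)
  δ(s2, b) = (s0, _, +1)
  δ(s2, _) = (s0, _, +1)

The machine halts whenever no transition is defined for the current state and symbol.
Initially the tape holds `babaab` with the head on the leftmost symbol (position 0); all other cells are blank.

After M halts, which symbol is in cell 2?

a

s0 | [b]abaab_   read b → write a, move +1, go to s0
s0 | a[a]baab_   read a → write _, move 0, go to s2
s2 | a[_]baab_   read _ → write _, move +1, go to s0
s0 | a_[b]aab_   read b → write a, move +1, go to s0
s0 | a_a[a]ab_   read a → write _, move 0, go to s2
s2 | a_a[_]ab_   read _ → write _, move +1, go to s0
s0 | a_a_[a]b_   read a → write _, move 0, go to s2
s2 | a_a_[_]b_   read _ → write _, move +1, go to s0
s0 | a_a__[b]_   read b → write a, move +1, go to s0
s0 | a_a__a[_]   read _ → write b, move -1, go to s1
s1 | a_a__[a]b
Cell 2 holds a when M halts.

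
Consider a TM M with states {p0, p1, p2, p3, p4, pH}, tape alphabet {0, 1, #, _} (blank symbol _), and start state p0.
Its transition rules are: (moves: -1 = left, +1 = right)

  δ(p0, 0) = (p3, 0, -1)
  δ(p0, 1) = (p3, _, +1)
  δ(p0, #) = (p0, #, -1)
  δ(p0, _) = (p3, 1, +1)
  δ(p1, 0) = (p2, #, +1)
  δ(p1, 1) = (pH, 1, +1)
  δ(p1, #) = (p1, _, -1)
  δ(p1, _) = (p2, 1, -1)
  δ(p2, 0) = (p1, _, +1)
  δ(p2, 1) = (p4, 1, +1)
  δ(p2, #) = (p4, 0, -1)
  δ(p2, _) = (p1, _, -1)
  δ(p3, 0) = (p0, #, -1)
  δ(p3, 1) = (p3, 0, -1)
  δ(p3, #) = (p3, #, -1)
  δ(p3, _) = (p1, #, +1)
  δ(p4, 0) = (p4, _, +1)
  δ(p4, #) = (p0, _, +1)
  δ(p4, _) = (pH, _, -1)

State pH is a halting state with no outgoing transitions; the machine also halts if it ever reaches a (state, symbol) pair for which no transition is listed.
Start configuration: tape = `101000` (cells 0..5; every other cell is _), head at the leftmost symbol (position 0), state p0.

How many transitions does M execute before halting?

state=p0 head=0 tape=_[1]01000_   (p0,1)→(p3,_,+1)
state=p3 head=1 tape=__[0]1000_   (p3,0)→(p0,#,-1)
state=p0 head=0 tape=_[_]#1000_   (p0,_)→(p3,1,+1)
state=p3 head=1 tape=_1[#]1000_   (p3,#)→(p3,#,-1)
state=p3 head=0 tape=_[1]#1000_   (p3,1)→(p3,0,-1)
state=p3 head=-1 tape=[_]0#1000_   (p3,_)→(p1,#,+1)
state=p1 head=0 tape=#[0]#1000_   (p1,0)→(p2,#,+1)
state=p2 head=1 tape=##[#]1000_   (p2,#)→(p4,0,-1)
state=p4 head=0 tape=#[#]01000_   (p4,#)→(p0,_,+1)
state=p0 head=1 tape=#_[0]1000_   (p0,0)→(p3,0,-1)
state=p3 head=0 tape=#[_]01000_   (p3,_)→(p1,#,+1)
state=p1 head=1 tape=##[0]1000_   (p1,0)→(p2,#,+1)
state=p2 head=2 tape=###[1]000_   (p2,1)→(p4,1,+1)
state=p4 head=3 tape=###1[0]00_   (p4,0)→(p4,_,+1)
state=p4 head=4 tape=###1_[0]0_   (p4,0)→(p4,_,+1)
state=p4 head=5 tape=###1__[0]_   (p4,0)→(p4,_,+1)
state=p4 head=6 tape=###1___[_]   (p4,_)→(pH,_,-1)
state=pH head=5 tape=###1__[_]_
M halts after 17 transitions.

17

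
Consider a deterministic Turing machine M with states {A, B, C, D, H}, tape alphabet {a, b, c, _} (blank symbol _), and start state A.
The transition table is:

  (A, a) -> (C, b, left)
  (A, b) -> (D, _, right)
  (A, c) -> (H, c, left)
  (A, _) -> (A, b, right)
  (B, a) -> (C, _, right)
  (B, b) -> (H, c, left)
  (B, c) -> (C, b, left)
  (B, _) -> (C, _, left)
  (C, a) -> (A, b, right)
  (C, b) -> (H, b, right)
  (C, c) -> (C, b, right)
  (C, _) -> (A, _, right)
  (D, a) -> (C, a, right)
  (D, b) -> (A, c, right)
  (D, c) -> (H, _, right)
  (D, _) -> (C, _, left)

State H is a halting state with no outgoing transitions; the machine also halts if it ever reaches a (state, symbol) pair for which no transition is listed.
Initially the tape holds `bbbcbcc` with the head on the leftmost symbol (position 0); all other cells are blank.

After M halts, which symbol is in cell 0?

state=A head=0 tape=[b]bbcbcc   (A,b)→(D,_,right)
state=D head=1 tape=_[b]bcbcc   (D,b)→(A,c,right)
state=A head=2 tape=_c[b]cbcc   (A,b)→(D,_,right)
state=D head=3 tape=_c_[c]bcc   (D,c)→(H,_,right)
state=H head=4 tape=_c__[b]cc
Cell 0 holds _ when M halts.

_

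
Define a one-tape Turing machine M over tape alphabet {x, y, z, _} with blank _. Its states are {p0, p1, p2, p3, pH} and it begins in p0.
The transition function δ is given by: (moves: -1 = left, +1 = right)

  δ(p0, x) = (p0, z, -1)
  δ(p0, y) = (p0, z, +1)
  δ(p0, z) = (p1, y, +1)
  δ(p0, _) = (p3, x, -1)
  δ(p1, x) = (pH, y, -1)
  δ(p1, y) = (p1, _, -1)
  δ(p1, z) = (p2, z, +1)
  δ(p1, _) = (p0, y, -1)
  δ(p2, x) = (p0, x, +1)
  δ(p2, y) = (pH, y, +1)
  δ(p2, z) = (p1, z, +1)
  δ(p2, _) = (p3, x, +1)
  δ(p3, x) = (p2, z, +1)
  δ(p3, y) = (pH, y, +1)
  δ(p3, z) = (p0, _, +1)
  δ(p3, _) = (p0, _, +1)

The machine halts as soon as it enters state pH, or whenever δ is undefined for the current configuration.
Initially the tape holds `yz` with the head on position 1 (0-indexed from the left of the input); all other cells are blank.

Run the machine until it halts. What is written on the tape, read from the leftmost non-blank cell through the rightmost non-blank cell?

p0 | y[z]__   read z → write y, move +1, go to p1
p1 | yy[_]_   read _ → write y, move -1, go to p0
p0 | y[y]y_   read y → write z, move +1, go to p0
p0 | yz[y]_   read y → write z, move +1, go to p0
p0 | yzz[_]   read _ → write x, move -1, go to p3
p3 | yz[z]x   read z → write _, move +1, go to p0
p0 | yz_[x]   read x → write z, move -1, go to p0
p0 | yz[_]z   read _ → write x, move -1, go to p3
p3 | y[z]xz   read z → write _, move +1, go to p0
p0 | y_[x]z   read x → write z, move -1, go to p0
p0 | y[_]zz   read _ → write x, move -1, go to p3
p3 | [y]xzz   read y → write y, move +1, go to pH
pH | y[x]zz
The non-blank tape span at halt is yxzz.

yxzz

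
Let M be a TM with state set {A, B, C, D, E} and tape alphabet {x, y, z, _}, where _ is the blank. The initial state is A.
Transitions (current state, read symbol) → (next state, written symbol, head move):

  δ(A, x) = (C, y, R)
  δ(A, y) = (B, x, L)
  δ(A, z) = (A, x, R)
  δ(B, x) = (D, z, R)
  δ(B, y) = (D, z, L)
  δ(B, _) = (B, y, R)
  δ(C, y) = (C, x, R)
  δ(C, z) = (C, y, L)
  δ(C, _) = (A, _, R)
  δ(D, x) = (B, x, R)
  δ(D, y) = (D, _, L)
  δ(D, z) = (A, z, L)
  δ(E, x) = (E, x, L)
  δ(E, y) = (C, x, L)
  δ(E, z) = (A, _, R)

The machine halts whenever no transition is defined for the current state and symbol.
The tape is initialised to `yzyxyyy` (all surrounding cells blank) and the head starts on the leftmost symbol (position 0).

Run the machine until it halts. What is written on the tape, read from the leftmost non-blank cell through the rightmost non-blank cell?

yxzxzxz

state=A head=0 tape=_[y]zyxyyy   (A,y)→(B,x,L)
state=B head=-1 tape=[_]xzyxyyy   (B,_)→(B,y,R)
state=B head=0 tape=y[x]zyxyyy   (B,x)→(D,z,R)
state=D head=1 tape=yz[z]yxyyy   (D,z)→(A,z,L)
state=A head=0 tape=y[z]zyxyyy   (A,z)→(A,x,R)
state=A head=1 tape=yx[z]yxyyy   (A,z)→(A,x,R)
state=A head=2 tape=yxx[y]xyyy   (A,y)→(B,x,L)
state=B head=1 tape=yx[x]xxyyy   (B,x)→(D,z,R)
state=D head=2 tape=yxz[x]xyyy   (D,x)→(B,x,R)
state=B head=3 tape=yxzx[x]yyy   (B,x)→(D,z,R)
state=D head=4 tape=yxzxz[y]yy   (D,y)→(D,_,L)
state=D head=3 tape=yxzx[z]_yy   (D,z)→(A,z,L)
state=A head=2 tape=yxz[x]z_yy   (A,x)→(C,y,R)
state=C head=3 tape=yxzy[z]_yy   (C,z)→(C,y,L)
state=C head=2 tape=yxz[y]y_yy   (C,y)→(C,x,R)
state=C head=3 tape=yxzx[y]_yy   (C,y)→(C,x,R)
state=C head=4 tape=yxzxx[_]yy   (C,_)→(A,_,R)
state=A head=5 tape=yxzxx_[y]y   (A,y)→(B,x,L)
state=B head=4 tape=yxzxx[_]xy   (B,_)→(B,y,R)
state=B head=5 tape=yxzxxy[x]y   (B,x)→(D,z,R)
state=D head=6 tape=yxzxxyz[y]   (D,y)→(D,_,L)
state=D head=5 tape=yxzxxy[z]_   (D,z)→(A,z,L)
state=A head=4 tape=yxzxx[y]z_   (A,y)→(B,x,L)
state=B head=3 tape=yxzx[x]xz_   (B,x)→(D,z,R)
state=D head=4 tape=yxzxz[x]z_   (D,x)→(B,x,R)
state=B head=5 tape=yxzxzx[z]_
The non-blank tape span at halt is yxzxzxz.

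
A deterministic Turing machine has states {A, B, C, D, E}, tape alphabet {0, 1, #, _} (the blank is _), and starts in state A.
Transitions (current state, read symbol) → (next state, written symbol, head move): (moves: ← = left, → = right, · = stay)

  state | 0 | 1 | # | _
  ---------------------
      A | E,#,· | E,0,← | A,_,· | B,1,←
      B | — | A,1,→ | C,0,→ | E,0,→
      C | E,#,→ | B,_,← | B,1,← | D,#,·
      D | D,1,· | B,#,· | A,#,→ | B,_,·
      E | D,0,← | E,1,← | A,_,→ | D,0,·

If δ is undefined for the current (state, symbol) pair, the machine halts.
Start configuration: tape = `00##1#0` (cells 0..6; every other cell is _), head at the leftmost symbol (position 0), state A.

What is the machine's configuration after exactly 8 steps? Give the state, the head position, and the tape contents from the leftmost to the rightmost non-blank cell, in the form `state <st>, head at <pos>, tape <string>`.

A | [0]0##1#0   read 0 → write #, move ·, go to E
E | [#]0##1#0   read # → write _, move →, go to A
A | _[0]##1#0   read 0 → write #, move ·, go to E
E | _[#]##1#0   read # → write _, move →, go to A
A | __[#]#1#0   read # → write _, move ·, go to A
A | __[_]#1#0   read _ → write 1, move ←, go to B
B | _[_]1#1#0   read _ → write 0, move →, go to E
E | _0[1]#1#0   read 1 → write 1, move ←, go to E
E | _[0]1#1#0
After 8 steps: state E, head at 1, tape 01#1#0.

state E, head at 1, tape 01#1#0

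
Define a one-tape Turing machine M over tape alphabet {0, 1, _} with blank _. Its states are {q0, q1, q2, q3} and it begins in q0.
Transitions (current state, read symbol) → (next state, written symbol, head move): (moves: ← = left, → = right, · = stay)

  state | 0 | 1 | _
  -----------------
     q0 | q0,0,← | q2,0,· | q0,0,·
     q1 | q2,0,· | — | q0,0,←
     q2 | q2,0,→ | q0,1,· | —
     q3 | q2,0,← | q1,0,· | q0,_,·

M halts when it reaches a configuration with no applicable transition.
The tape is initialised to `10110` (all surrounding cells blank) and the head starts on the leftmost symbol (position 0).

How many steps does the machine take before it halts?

state=q0 head=0 tape=[1]0110_   (q0,1)→(q2,0,·)
state=q2 head=0 tape=[0]0110_   (q2,0)→(q2,0,→)
state=q2 head=1 tape=0[0]110_   (q2,0)→(q2,0,→)
state=q2 head=2 tape=00[1]10_   (q2,1)→(q0,1,·)
state=q0 head=2 tape=00[1]10_   (q0,1)→(q2,0,·)
state=q2 head=2 tape=00[0]10_   (q2,0)→(q2,0,→)
state=q2 head=3 tape=000[1]0_   (q2,1)→(q0,1,·)
state=q0 head=3 tape=000[1]0_   (q0,1)→(q2,0,·)
state=q2 head=3 tape=000[0]0_   (q2,0)→(q2,0,→)
state=q2 head=4 tape=0000[0]_   (q2,0)→(q2,0,→)
state=q2 head=5 tape=00000[_]
M halts after 10 transitions.

10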